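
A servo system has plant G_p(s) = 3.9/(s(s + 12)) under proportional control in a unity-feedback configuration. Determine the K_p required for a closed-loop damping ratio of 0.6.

Closed-loop characteristic equation: s² + 12s + K_p·3.9 = 0.
So ω_n = √(3.9K_p) and 2ζω_n = 12, giving ζ = 12/(2√(3.9K_p)).
Setting ζ = 0.6: √(3.9K_p) = 12/(2·0.6) = 10, so K_p = 100/3.9 = 25.6.

K_p = 25.6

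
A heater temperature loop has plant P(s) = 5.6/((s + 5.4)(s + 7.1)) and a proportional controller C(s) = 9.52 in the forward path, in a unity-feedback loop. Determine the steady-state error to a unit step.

0.418

The loop is type 0. Static position error constant K_pos = C(0)·P(0) = 9.52·0.1461 = 1.391.
Steady-state error to a unit step: e_ss = 1/(1+K_pos) = 1/2.391 = 0.418.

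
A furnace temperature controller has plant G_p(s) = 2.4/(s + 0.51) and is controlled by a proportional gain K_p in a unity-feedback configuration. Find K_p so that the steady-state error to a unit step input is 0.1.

The loop is type 0, so e_ss(step) = 1/(1 + K_pos) with K_pos = K_p·G_p(0).
G_p(0) = 4.706. Require 1/(1 + K_p·4.706) = 0.1, so 1 + 4.706·K_p = 10.
K_p = (10 − 1)/4.706 = 1.91.

K_p = 1.91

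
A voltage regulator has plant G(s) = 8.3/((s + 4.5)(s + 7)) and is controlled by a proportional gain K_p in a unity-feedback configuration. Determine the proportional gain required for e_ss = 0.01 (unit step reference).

K_p = 376

Steady-state error for a unit step on this type-0 loop is 1/(1 + K_p·G(0)).
G(0) = 0.2635. Require 1/(1 + K_p·0.2635) = 0.01, so 1 + 0.2635·K_p = 100.
K_p = (100 − 1)/0.2635 = 376.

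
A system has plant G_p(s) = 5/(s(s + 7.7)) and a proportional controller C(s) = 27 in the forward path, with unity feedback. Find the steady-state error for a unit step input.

0

The open loop C(s)G_p(s) has a pole at the origin (type 1), so the static position error constant is infinite and e_ss = 1/(1+∞) = 0.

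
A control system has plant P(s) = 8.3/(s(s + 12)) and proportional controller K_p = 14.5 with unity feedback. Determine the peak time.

T_p = 0.342 s

The closed-loop denominator s² + 12s + 120.4 gives ω_n = √120.4 = 10.97 and ζ = 12/(2ω_n) = 0.5469.
Damped frequency ω_d = ω_n√(1−ζ²) = 9.184 rad/s, so peak time T_p = π/ω_d = 0.342 s.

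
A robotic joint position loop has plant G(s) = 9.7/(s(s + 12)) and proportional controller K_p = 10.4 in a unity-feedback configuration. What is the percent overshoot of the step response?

9.63%

The closed-loop denominator s² + 12s + 100.9 gives ω_n = √100.9 = 10.04 and ζ = 12/(2ω_n) = 0.5974.
%OS = 100·exp(−πζ/√(1−ζ²)) = 100·exp(−π·0.5974/√0.6431) = 9.63%.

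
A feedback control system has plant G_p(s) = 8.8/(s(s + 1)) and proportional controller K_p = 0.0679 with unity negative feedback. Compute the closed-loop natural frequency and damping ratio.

ω_n = 0.773 rad/s, ζ = 0.647

1 + K_p·G_p(s) = 0 gives s² + 1s + 0.5975 = 0.
Matching s² + 2ζω_n s + ω_n²: ω_n = √0.5975 = 0.773 rad/s and 2ζω_n = 1, so ζ = 1/(2·0.773) = 0.647.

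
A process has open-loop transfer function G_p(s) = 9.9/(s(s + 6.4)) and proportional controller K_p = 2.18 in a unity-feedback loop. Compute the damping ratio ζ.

With unity feedback the closed-loop characteristic equation is s² + 6.4s + 2.18·9.9 = s² + 6.4s + 21.58 = 0.
Matching s² + 2ζω_n s + ω_n²: ω_n = √21.58 = 4.646 rad/s and 2ζω_n = 6.4, so ζ = 6.4/(2·4.646) = 0.689.

ζ = 0.689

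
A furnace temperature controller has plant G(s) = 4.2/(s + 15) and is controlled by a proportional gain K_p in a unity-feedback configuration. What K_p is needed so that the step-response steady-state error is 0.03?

The loop is type 0, so e_ss(step) = 1/(1 + K_pos) with K_pos = K_p·G(0).
G(0) = 0.28. Require 1/(1 + K_p·0.28) = 0.03, so 1 + 0.28·K_p = 33.33.
K_p = (33.33 − 1)/0.28 = 115.

K_p = 115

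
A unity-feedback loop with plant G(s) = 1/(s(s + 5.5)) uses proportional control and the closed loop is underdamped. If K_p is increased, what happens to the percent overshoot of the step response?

increase

ζ = 5.5/(2√(1K_p)) decreases as K_p grows; lower damping means more overshoot.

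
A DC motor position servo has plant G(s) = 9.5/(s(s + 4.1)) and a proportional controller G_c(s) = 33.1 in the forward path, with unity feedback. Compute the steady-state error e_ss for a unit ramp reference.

The loop has one pole at the origin (type 1). Velocity error constant K_v = lim_{s→0} s·G_c(s)G(s) = 33.1·9.5/4.1 = 76.7.
Steady-state error to a unit ramp: e_ss = 1/K_v = 0.013.

0.013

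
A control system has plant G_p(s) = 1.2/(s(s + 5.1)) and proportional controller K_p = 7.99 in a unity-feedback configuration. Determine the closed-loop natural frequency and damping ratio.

ω_n = 3.1 rad/s, ζ = 0.824

1 + K_p·G_p(s) = 0 gives s² + 5.1s + 9.588 = 0.
Matching s² + 2ζω_n s + ω_n²: ω_n = √9.588 = 3.096 rad/s and 2ζω_n = 5.1, so ζ = 5.1/(2·3.096) = 0.824.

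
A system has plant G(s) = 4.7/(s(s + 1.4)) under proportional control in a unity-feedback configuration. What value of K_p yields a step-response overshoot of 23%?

From %OS = 100·exp(−πζ/√(1−ζ²)) = 23%, ζ = −ln(0.23)/√(π²+ln²(0.23)) = 0.4237.
Characteristic equation s² + 1.4s + 4.7K_p = 0 gives ζ = 1.4/(2√(4.7K_p)).
Setting ζ = 0.4237: √(4.7K_p) = 1.4/(2·0.4237) = 1.652, so K_p = 2.729/4.7 = 0.581.

K_p = 0.581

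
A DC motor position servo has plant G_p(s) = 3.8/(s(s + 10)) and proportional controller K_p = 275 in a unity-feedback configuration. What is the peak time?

T_p = 0.0984 s

From 1 + K_pG_p(s) = 0: s² + 10s + 1045 = 0 ⇒ ω_n = 32.33, ζ = 0.1547.
Damped frequency ω_d = ω_n√(1−ζ²) = 31.94 rad/s, so peak time T_p = π/ω_d = 0.0984 s.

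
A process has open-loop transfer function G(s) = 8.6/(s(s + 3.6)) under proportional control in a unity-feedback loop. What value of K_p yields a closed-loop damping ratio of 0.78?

K_p = 0.619

Closed-loop characteristic equation: s² + 3.6s + K_p·8.6 = 0.
So ω_n = √(8.6K_p) and 2ζω_n = 3.6, giving ζ = 3.6/(2√(8.6K_p)).
Setting ζ = 0.78: √(8.6K_p) = 3.6/(2·0.78) = 2.308, so K_p = 5.325/8.6 = 0.619.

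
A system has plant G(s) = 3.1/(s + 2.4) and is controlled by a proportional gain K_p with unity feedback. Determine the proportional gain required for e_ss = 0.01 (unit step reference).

The loop is type 0, so e_ss(step) = 1/(1 + K_pos) with K_pos = K_p·G(0).
G(0) = 1.292. Require 1/(1 + K_p·1.292) = 0.01, so 1 + 1.292·K_p = 100.
K_p = (100 − 1)/1.292 = 76.6.

K_p = 76.6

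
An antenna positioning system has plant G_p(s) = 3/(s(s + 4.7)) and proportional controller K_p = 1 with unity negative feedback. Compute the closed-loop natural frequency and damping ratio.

ω_n = 1.73 rad/s, ζ = 1.36

With unity feedback the closed-loop characteristic equation is s² + 4.7s + 1·3 = s² + 4.7s + 3 = 0.
So ω_n² = 3 ⇒ ω_n = 1.732 rad/s, and ζ = 4.7/(2ω_n) = 1.36.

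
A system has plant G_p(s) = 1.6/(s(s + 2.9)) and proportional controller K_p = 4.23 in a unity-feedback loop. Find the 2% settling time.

T_s ≈ 2.76 s

Closed-loop characteristic equation: s² + 2.9s + 6.768 = 0, so ω_n = 2.602 rad/s and ζ = 2.9/(2·2.602) = 0.5574.
2% settling time T_s ≈ 4/(ζω_n) = 4/1.45 = 2.76 s.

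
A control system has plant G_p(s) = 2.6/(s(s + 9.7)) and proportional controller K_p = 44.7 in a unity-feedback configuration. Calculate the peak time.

T_p = 0.326 s

Closed-loop characteristic equation: s² + 9.7s + 116.2 = 0, so ω_n = 10.78 rad/s and ζ = 9.7/(2·10.78) = 0.4499.
Damped frequency ω_d = ω_n√(1−ζ²) = 9.628 rad/s, so peak time T_p = π/ω_d = 0.326 s.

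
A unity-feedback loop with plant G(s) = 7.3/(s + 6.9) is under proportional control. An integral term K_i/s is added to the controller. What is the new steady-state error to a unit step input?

0

The integrator makes K_pos = lim_{s→0} C(s)G(s) infinite, so e_ss = 1/(1+K_pos) = 0.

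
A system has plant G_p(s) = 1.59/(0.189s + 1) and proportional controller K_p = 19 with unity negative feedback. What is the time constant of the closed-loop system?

Closed loop: T(s) = K_p·G_p/(1+K_p·G_p) = 30.21/(0.189s + 1 + 30.21), with pole at s = −(1 + 30.21)/0.189 = −165.1.
Closed-loop time constant τ = 1/165.1 = 0.00606 s.

τ = 0.00606 s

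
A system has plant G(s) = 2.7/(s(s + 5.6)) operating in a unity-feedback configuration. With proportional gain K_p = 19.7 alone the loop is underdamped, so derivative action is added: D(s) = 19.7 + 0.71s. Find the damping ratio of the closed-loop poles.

Forward path: (19.7 + 0.71s)·2.7/(s(s+5.6)). The closed-loop characteristic equation is s² + (5.6 + 2.7·0.71)s + 2.7·19.7 = 0.
That is s² + 7.517s + 53.19 = 0, so ω_n = 7.293 rad/s and ζ = 7.517/(2·7.293) = 0.5153.

ζ = 0.515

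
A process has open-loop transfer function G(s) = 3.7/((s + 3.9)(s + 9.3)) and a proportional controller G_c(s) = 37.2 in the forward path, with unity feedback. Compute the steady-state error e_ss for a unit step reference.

The loop is type 0. Static position error constant K_pos = G_c(0)·G(0) = 37.2·0.102 = 3.795.
Steady-state error to a unit step: e_ss = 1/(1+K_pos) = 1/4.795 = 0.209.

0.209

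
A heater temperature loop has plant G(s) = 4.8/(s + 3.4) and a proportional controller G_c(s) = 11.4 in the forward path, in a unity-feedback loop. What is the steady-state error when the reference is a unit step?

The loop is type 0. Static position error constant K_pos = G_c(0)·G(0) = 11.4·1.412 = 16.09.
Steady-state error to a unit step: e_ss = 1/(1+K_pos) = 1/17.09 = 0.0585.

0.0585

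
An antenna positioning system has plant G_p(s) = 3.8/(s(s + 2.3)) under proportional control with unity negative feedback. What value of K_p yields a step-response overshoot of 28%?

From %OS = 100·exp(−πζ/√(1−ζ²)) = 28%, ζ = −ln(0.28)/√(π²+ln²(0.28)) = 0.3755.
Characteristic equation s² + 2.3s + 3.8K_p = 0 gives ζ = 2.3/(2√(3.8K_p)).
Setting ζ = 0.3755: √(3.8K_p) = 2.3/(2·0.3755) = 3.062, so K_p = 9.377/3.8 = 2.47.

K_p = 2.47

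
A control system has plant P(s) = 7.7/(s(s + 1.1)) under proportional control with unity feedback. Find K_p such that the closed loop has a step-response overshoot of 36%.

From %OS = 100·exp(−πζ/√(1−ζ²)) = 36%, ζ = −ln(0.36)/√(π²+ln²(0.36)) = 0.3093.
Characteristic equation s² + 1.1s + 7.7K_p = 0 gives ζ = 1.1/(2√(7.7K_p)).
Setting ζ = 0.3093: √(7.7K_p) = 1.1/(2·0.3093) = 1.778, so K_p = 3.163/7.7 = 0.411.

K_p = 0.411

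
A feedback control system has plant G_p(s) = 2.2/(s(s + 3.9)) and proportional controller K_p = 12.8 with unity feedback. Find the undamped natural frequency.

The closed-loop denominator is s(s+3.9) + 12.8·2.2 = s² + 3.9s + 28.16.
Matching s² + 2ζω_n s + ω_n²: ω_n = √28.16 = 5.307 rad/s and 2ζω_n = 3.9, so ζ = 3.9/(2·5.307) = 0.367.

ω_n = 5.31 rad/s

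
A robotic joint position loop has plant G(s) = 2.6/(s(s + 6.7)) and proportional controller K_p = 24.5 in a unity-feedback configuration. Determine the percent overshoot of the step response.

23.4%

The closed-loop denominator s² + 6.7s + 63.7 gives ω_n = √63.7 = 7.981 and ζ = 6.7/(2ω_n) = 0.4197.
%OS = 100·exp(−πζ/√(1−ζ²)) = 100·exp(−π·0.4197/√0.8238) = 23.4%.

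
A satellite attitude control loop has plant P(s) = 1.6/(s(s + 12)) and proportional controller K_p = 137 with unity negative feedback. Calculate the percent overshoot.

24.8%

From 1 + K_pP(s) = 0: s² + 12s + 219.2 = 0 ⇒ ω_n = 14.81, ζ = 0.4053.
%OS = 100·exp(−πζ/√(1−ζ²)) = 100·exp(−π·0.4053/√0.8358) = 24.8%.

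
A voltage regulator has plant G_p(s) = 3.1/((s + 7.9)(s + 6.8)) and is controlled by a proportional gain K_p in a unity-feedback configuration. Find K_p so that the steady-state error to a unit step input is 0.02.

K_p = 849

The loop is type 0, so e_ss(step) = 1/(1 + K_pos) with K_pos = K_p·G_p(0).
G_p(0) = 0.05771. Require 1/(1 + K_p·0.05771) = 0.02, so 1 + 0.05771·K_p = 50.
K_p = (50 − 1)/0.05771 = 849.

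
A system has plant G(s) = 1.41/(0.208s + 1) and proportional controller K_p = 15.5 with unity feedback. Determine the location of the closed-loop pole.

s = -109.9

Closed loop: T(s) = K_p·G/(1+K_p·G) = 21.86/(0.208s + 1 + 21.86), with pole at s = −(1 + 21.86)/0.208 = −109.9.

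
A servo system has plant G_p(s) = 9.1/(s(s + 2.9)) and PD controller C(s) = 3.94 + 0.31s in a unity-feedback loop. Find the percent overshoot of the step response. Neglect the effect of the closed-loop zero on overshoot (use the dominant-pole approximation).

Forward path: (3.94 + 0.31s)·9.1/(s(s+2.9)). The closed-loop characteristic equation is s² + (2.9 + 9.1·0.31)s + 9.1·3.94 = 0.
That is s² + 5.721s + 35.85 = 0, so ω_n = 5.988 rad/s and ζ = 5.721/(2·5.988) = 0.4777.
%OS = 100·exp(−πζ/√(1−ζ²)) = 18.1%.

18.1%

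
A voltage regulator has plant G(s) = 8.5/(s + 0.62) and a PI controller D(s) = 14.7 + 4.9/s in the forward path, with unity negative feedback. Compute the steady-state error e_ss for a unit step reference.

0

The open loop D(s)G(s) has a pole at the origin (type 1), so the static position error constant is infinite and e_ss = 1/(1+∞) = 0.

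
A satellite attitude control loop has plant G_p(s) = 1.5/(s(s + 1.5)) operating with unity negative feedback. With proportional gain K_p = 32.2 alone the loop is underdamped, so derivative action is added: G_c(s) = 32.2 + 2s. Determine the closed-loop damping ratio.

ζ = 0.324

Forward path: (32.2 + 2s)·1.5/(s(s+1.5)). The closed-loop characteristic equation is s² + (1.5 + 1.5·2)s + 1.5·32.2 = 0.
That is s² + 4.5s + 48.3 = 0, so ω_n = 6.95 rad/s and ζ = 4.5/(2·6.95) = 0.3237.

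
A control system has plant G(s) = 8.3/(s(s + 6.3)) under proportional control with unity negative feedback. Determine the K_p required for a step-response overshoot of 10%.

K_p = 3.42

From %OS = 100·exp(−πζ/√(1−ζ²)) = 10%, ζ = −ln(0.1)/√(π²+ln²(0.1)) = 0.5912.
Characteristic equation s² + 6.3s + 8.3K_p = 0 gives ζ = 6.3/(2√(8.3K_p)).
Setting ζ = 0.5912: √(8.3K_p) = 6.3/(2·0.5912) = 5.329, so K_p = 28.39/8.3 = 3.42.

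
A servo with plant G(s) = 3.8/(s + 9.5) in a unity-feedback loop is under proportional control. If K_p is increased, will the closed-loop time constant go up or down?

decrease

Closed-loop pole is at s = −(9.5+K_p·3.8); larger K_p moves it further left, so τ = 1/(9.5+K_p·3.8) decreases.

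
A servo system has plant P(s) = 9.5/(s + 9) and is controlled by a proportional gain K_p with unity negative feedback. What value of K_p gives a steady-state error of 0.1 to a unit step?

The loop is type 0, so e_ss(step) = 1/(1 + K_pos) with K_pos = K_p·P(0).
P(0) = 1.056. Require 1/(1 + K_p·1.056) = 0.1, so 1 + 1.056·K_p = 10.
K_p = (10 − 1)/1.056 = 8.53.

K_p = 8.53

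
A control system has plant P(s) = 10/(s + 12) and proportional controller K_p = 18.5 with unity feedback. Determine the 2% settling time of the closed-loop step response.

Closed-loop transfer function: T(s) = K_p·P(s)/(1 + K_p·P(s)) = 185/(s + 12 + 185) = 185/(s + 197).
Time constant τ = 1/197 = 0.005076 s, so the 2% settling time is about 4τ = 0.0203 s.

T_s ≈ 0.0203 s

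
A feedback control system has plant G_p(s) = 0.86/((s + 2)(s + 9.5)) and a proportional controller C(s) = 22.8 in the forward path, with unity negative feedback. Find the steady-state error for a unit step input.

The loop is type 0. Static position error constant K_pos = C(0)·G_p(0) = 22.8·0.04526 = 1.032.
Steady-state error to a unit step: e_ss = 1/(1+K_pos) = 1/2.032 = 0.492.

0.492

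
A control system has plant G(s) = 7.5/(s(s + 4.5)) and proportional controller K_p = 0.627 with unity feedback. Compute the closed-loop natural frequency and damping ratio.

ω_n = 2.17 rad/s, ζ = 1.04

The closed-loop denominator is s(s+4.5) + 0.627·7.5 = s² + 4.5s + 4.702.
So ω_n² = 4.702 ⇒ ω_n = 2.169 rad/s, and ζ = 4.5/(2ω_n) = 1.04.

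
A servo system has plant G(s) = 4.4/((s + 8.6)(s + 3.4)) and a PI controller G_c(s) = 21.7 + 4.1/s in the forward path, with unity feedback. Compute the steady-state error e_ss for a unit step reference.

The open loop G_c(s)G(s) has a pole at the origin (type 1), so the static position error constant is infinite and e_ss = 1/(1+∞) = 0.

0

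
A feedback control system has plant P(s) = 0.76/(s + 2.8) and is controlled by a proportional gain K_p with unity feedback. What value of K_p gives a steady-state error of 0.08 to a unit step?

Steady-state error for a unit step on this type-0 loop is 1/(1 + K_p·P(0)).
P(0) = 0.2714. Require 1/(1 + K_p·0.2714) = 0.08, so 1 + 0.2714·K_p = 12.5.
K_p = (12.5 − 1)/0.2714 = 42.4.

K_p = 42.4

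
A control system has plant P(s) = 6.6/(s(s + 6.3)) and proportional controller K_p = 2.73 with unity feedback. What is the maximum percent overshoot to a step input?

From 1 + K_pP(s) = 0: s² + 6.3s + 18.02 = 0 ⇒ ω_n = 4.245, ζ = 0.7421.
%OS = 100·exp(−πζ/√(1−ζ²)) = 100·exp(−π·0.7421/√0.4493) = 3.09%.

3.09%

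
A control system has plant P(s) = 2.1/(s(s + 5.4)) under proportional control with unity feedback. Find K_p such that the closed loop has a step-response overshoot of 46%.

K_p = 60.3

From %OS = 100·exp(−πζ/√(1−ζ²)) = 46%, ζ = −ln(0.46)/√(π²+ln²(0.46)) = 0.24.
Characteristic equation s² + 5.4s + 2.1K_p = 0 gives ζ = 5.4/(2√(2.1K_p)).
Setting ζ = 0.24: √(2.1K_p) = 5.4/(2·0.24) = 11.25, so K_p = 126.6/2.1 = 60.3.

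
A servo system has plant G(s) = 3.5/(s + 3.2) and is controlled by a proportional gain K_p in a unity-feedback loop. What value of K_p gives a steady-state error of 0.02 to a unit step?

For a type-0 loop with proportional control, e_ss = 1/(1 + K_p·G(0)).
G(0) = 1.094. Require 1/(1 + K_p·1.094) = 0.02, so 1 + 1.094·K_p = 50.
K_p = (50 − 1)/1.094 = 44.8.

K_p = 44.8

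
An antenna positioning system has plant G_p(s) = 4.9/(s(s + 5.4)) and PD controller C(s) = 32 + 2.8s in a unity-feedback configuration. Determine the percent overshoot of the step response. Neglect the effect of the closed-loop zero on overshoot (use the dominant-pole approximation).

2.44%

Forward path: (32 + 2.8s)·4.9/(s(s+5.4)). The closed-loop characteristic equation is s² + (5.4 + 4.9·2.8)s + 4.9·32 = 0.
That is s² + 19.12s + 156.8 = 0, so ω_n = 12.52 rad/s and ζ = 19.12/(2·12.52) = 0.7635.
%OS = 100·exp(−πζ/√(1−ζ²)) = 2.44%.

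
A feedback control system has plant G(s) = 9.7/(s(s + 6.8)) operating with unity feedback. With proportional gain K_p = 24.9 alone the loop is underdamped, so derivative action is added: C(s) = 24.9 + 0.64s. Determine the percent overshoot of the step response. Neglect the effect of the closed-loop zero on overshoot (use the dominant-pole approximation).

Forward path: (24.9 + 0.64s)·9.7/(s(s+6.8)). The closed-loop characteristic equation is s² + (6.8 + 9.7·0.64)s + 9.7·24.9 = 0.
That is s² + 13.01s + 241.5 = 0, so ω_n = 15.54 rad/s and ζ = 13.01/(2·15.54) = 0.4185.
%OS = 100·exp(−πζ/√(1−ζ²)) = 23.5%.

23.5%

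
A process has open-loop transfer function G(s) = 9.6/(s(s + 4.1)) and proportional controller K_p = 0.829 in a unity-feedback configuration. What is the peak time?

Closed-loop characteristic equation: s² + 4.1s + 7.958 = 0, so ω_n = 2.821 rad/s and ζ = 4.1/(2·2.821) = 0.7267.
Damped frequency ω_d = ω_n√(1−ζ²) = 1.938 rad/s, so peak time T_p = π/ω_d = 1.62 s.

T_p = 1.62 s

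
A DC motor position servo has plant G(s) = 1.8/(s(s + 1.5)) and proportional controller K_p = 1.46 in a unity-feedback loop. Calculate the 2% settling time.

T_s ≈ 5.33 s

From 1 + K_pG(s) = 0: s² + 1.5s + 2.628 = 0 ⇒ ω_n = 1.621, ζ = 0.4626.
2% settling time T_s ≈ 4/(ζω_n) = 4/0.75 = 5.33 s.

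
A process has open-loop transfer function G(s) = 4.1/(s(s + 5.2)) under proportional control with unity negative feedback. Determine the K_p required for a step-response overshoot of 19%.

From %OS = 100·exp(−πζ/√(1−ζ²)) = 19%, ζ = −ln(0.19)/√(π²+ln²(0.19)) = 0.4673.
Characteristic equation s² + 5.2s + 4.1K_p = 0 gives ζ = 5.2/(2√(4.1K_p)).
Setting ζ = 0.4673: √(4.1K_p) = 5.2/(2·0.4673) = 5.563, so K_p = 30.95/4.1 = 7.55.

K_p = 7.55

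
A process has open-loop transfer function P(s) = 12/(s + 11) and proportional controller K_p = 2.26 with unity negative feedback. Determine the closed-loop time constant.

τ = 0.0262 s

Closed-loop transfer function: T(s) = K_p·P(s)/(1 + K_p·P(s)) = 27.12/(s + 11 + 27.12) = 27.12/(s + 38.12).
Time constant τ = 1/38.12 = 0.0262 s.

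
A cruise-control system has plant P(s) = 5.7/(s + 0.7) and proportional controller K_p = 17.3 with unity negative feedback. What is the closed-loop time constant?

τ = 0.0101 s

Closed-loop transfer function: T(s) = K_p·P(s)/(1 + K_p·P(s)) = 98.61/(s + 0.7 + 98.61) = 98.61/(s + 99.31).
Time constant τ = 1/99.31 = 0.0101 s.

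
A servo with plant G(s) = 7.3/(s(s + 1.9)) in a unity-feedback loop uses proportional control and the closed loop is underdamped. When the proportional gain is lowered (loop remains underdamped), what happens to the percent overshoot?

decrease

ζ = 1.9/(2√(7.3K_p)) rises as K_p falls; higher damping means less overshoot.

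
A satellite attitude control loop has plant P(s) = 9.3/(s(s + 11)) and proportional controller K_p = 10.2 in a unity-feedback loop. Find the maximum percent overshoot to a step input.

11.7%

Closed-loop characteristic equation: s² + 11s + 94.86 = 0, so ω_n = 9.74 rad/s and ζ = 11/(2·9.74) = 0.5647.
%OS = 100·exp(−πζ/√(1−ζ²)) = 100·exp(−π·0.5647/√0.6811) = 11.7%.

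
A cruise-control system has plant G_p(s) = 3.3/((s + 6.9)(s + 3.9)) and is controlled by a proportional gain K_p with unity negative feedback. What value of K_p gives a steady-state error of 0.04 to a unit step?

K_p = 196

For a type-0 loop with proportional control, e_ss = 1/(1 + K_p·G_p(0)).
G_p(0) = 0.1226. Require 1/(1 + K_p·0.1226) = 0.04, so 1 + 0.1226·K_p = 25.
K_p = (25 − 1)/0.1226 = 196.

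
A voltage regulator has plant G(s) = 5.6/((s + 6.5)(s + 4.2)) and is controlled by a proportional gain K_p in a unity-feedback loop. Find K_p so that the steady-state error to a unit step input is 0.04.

K_p = 117

The loop is type 0, so e_ss(step) = 1/(1 + K_pos) with K_pos = K_p·G(0).
G(0) = 0.2051. Require 1/(1 + K_p·0.2051) = 0.04, so 1 + 0.2051·K_p = 25.
K_p = (25 − 1)/0.2051 = 117.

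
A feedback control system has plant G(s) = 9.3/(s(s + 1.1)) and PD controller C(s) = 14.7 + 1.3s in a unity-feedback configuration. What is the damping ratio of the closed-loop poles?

Forward path: (14.7 + 1.3s)·9.3/(s(s+1.1)). The closed-loop characteristic equation is s² + (1.1 + 9.3·1.3)s + 9.3·14.7 = 0.
That is s² + 13.19s + 136.7 = 0, so ω_n = 11.69 rad/s and ζ = 13.19/(2·11.69) = 0.564.

ζ = 0.564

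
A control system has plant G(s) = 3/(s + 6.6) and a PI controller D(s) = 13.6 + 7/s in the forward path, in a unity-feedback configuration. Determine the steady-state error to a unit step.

0

The open loop D(s)G(s) has a pole at the origin (type 1), so the static position error constant is infinite and e_ss = 1/(1+∞) = 0.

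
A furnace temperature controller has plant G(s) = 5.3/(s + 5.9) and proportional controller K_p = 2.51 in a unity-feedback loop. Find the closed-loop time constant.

Closed-loop transfer function: T(s) = K_p·G(s)/(1 + K_p·G(s)) = 13.3/(s + 5.9 + 13.3) = 13.3/(s + 19.2).
Time constant τ = 1/19.2 = 0.0521 s.

τ = 0.0521 s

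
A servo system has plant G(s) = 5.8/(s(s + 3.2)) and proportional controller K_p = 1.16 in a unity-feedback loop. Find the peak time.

T_p = 1.54 s

The closed-loop denominator s² + 3.2s + 6.728 gives ω_n = √6.728 = 2.594 and ζ = 3.2/(2ω_n) = 0.6168.
Damped frequency ω_d = ω_n√(1−ζ²) = 2.042 rad/s, so peak time T_p = π/ω_d = 1.54 s.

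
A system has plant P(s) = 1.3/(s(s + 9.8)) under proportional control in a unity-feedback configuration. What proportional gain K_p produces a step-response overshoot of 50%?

K_p = 398

From %OS = 100·exp(−πζ/√(1−ζ²)) = 50%, ζ = −ln(0.5)/√(π²+ln²(0.5)) = 0.2155.
Characteristic equation s² + 9.8s + 1.3K_p = 0 gives ζ = 9.8/(2√(1.3K_p)).
Setting ζ = 0.2155: √(1.3K_p) = 9.8/(2·0.2155) = 22.74, so K_p = 517.2/1.3 = 398.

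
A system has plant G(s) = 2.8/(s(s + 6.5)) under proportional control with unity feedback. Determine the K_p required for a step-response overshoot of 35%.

From %OS = 100·exp(−πζ/√(1−ζ²)) = 35%, ζ = −ln(0.35)/√(π²+ln²(0.35)) = 0.3169.
Characteristic equation s² + 6.5s + 2.8K_p = 0 gives ζ = 6.5/(2√(2.8K_p)).
Setting ζ = 0.3169: √(2.8K_p) = 6.5/(2·0.3169) = 10.25, so K_p = 105.2/2.8 = 37.6.

K_p = 37.6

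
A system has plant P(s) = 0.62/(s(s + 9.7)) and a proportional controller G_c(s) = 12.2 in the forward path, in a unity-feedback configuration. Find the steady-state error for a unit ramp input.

1.28

The loop has one pole at the origin (type 1). Velocity error constant K_v = lim_{s→0} s·G_c(s)P(s) = 12.2·0.62/9.7 = 0.7798.
Steady-state error to a unit ramp: e_ss = 1/K_v = 1.28.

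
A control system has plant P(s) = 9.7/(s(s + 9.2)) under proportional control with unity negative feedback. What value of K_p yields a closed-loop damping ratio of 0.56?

Closed-loop characteristic equation: s² + 9.2s + K_p·9.7 = 0.
So ω_n = √(9.7K_p) and 2ζω_n = 9.2, giving ζ = 9.2/(2√(9.7K_p)).
Setting ζ = 0.56: √(9.7K_p) = 9.2/(2·0.56) = 8.214, so K_p = 67.47/9.7 = 6.96.

K_p = 6.96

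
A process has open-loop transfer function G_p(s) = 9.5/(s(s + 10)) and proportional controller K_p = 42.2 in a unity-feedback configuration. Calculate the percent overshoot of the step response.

From 1 + K_pG_p(s) = 0: s² + 10s + 400.9 = 0 ⇒ ω_n = 20.02, ζ = 0.2497.
%OS = 100·exp(−πζ/√(1−ζ²)) = 100·exp(−π·0.2497/√0.9376) = 44.5%.

44.5%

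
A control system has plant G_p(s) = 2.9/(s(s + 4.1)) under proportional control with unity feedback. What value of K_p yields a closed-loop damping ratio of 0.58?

K_p = 4.31

Closed-loop characteristic equation: s² + 4.1s + K_p·2.9 = 0.
So ω_n = √(2.9K_p) and 2ζω_n = 4.1, giving ζ = 4.1/(2√(2.9K_p)).
Setting ζ = 0.58: √(2.9K_p) = 4.1/(2·0.58) = 3.534, so K_p = 12.49/2.9 = 4.31.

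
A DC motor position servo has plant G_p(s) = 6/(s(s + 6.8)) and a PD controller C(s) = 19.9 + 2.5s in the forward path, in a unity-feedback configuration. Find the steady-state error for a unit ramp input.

The loop has one pole at the origin (type 1). Velocity error constant K_v = lim_{s→0} s·C(s)G_p(s) = 19.9·6/6.8 = 17.56.
Steady-state error to a unit ramp: e_ss = 1/K_v = 0.057.

0.057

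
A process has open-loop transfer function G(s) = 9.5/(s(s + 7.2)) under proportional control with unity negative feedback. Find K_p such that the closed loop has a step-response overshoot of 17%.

From %OS = 100·exp(−πζ/√(1−ζ²)) = 17%, ζ = −ln(0.17)/√(π²+ln²(0.17)) = 0.4913.
Characteristic equation s² + 7.2s + 9.5K_p = 0 gives ζ = 7.2/(2√(9.5K_p)).
Setting ζ = 0.4913: √(9.5K_p) = 7.2/(2·0.4913) = 7.328, so K_p = 53.7/9.5 = 5.65.

K_p = 5.65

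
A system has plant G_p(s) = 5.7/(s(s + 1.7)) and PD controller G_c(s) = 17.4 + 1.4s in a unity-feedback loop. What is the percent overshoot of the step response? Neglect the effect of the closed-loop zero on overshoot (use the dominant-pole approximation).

Forward path: (17.4 + 1.4s)·5.7/(s(s+1.7)). The closed-loop characteristic equation is s² + (1.7 + 5.7·1.4)s + 5.7·17.4 = 0.
That is s² + 9.68s + 99.18 = 0, so ω_n = 9.959 rad/s and ζ = 9.68/(2·9.959) = 0.486.
%OS = 100·exp(−πζ/√(1−ζ²)) = 17.4%.

17.4%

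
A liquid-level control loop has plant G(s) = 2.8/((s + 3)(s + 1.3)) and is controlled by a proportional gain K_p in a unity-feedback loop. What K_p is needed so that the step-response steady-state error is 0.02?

The loop is type 0, so e_ss(step) = 1/(1 + K_pos) with K_pos = K_p·G(0).
G(0) = 0.7179. Require 1/(1 + K_p·0.7179) = 0.02, so 1 + 0.7179·K_p = 50.
K_p = (50 − 1)/0.7179 = 68.3.

K_p = 68.3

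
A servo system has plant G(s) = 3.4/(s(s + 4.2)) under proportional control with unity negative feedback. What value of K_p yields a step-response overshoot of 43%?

K_p = 19.3

From %OS = 100·exp(−πζ/√(1−ζ²)) = 43%, ζ = −ln(0.43)/√(π²+ln²(0.43)) = 0.2594.
Characteristic equation s² + 4.2s + 3.4K_p = 0 gives ζ = 4.2/(2√(3.4K_p)).
Setting ζ = 0.2594: √(3.4K_p) = 4.2/(2·0.2594) = 8.094, so K_p = 65.52/3.4 = 19.3.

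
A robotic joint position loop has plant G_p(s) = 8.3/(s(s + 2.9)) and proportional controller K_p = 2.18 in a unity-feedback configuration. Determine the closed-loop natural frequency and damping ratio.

The closed-loop denominator is s(s+2.9) + 2.18·8.3 = s² + 2.9s + 18.09.
So ω_n² = 18.09 ⇒ ω_n = 4.254 rad/s, and ζ = 2.9/(2ω_n) = 0.341.

ω_n = 4.25 rad/s, ζ = 0.341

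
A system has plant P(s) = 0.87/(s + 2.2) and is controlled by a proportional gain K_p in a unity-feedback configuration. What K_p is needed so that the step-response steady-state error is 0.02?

K_p = 124

For a type-0 loop with proportional control, e_ss = 1/(1 + K_p·P(0)).
P(0) = 0.3955. Require 1/(1 + K_p·0.3955) = 0.02, so 1 + 0.3955·K_p = 50.
K_p = (50 − 1)/0.3955 = 124.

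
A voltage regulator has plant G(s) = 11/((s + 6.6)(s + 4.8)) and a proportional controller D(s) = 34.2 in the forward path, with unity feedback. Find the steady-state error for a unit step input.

0.0777

The loop is type 0. Static position error constant K_pos = D(0)·G(0) = 34.2·0.3472 = 11.88.
Steady-state error to a unit step: e_ss = 1/(1+K_pos) = 1/12.88 = 0.0777.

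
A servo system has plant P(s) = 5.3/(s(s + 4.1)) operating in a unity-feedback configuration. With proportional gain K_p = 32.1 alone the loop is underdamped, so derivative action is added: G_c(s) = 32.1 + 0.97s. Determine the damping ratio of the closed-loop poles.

ζ = 0.354

Forward path: (32.1 + 0.97s)·5.3/(s(s+4.1)). The closed-loop characteristic equation is s² + (4.1 + 5.3·0.97)s + 5.3·32.1 = 0.
That is s² + 9.241s + 170.1 = 0, so ω_n = 13.04 rad/s and ζ = 9.241/(2·13.04) = 0.3542.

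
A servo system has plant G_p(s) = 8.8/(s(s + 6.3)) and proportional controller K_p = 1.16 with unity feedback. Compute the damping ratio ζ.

The closed-loop denominator is s(s+6.3) + 1.16·8.8 = s² + 6.3s + 10.21.
So ω_n² = 10.21 ⇒ ω_n = 3.195 rad/s, and ζ = 6.3/(2ω_n) = 0.986.

ζ = 0.986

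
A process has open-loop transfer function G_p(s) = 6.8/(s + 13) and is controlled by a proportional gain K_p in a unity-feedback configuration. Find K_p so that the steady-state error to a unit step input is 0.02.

The loop is type 0, so e_ss(step) = 1/(1 + K_pos) with K_pos = K_p·G_p(0).
G_p(0) = 0.5231. Require 1/(1 + K_p·0.5231) = 0.02, so 1 + 0.5231·K_p = 50.
K_p = (50 − 1)/0.5231 = 93.7.

K_p = 93.7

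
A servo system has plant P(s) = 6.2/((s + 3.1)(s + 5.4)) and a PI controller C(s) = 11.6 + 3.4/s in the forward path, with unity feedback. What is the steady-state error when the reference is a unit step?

The open loop C(s)P(s) has a pole at the origin (type 1), so the static position error constant is infinite and e_ss = 1/(1+∞) = 0.

0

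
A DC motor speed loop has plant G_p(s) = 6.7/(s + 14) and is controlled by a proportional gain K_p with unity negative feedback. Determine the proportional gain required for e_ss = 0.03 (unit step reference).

K_p = 67.6

Steady-state error for a unit step on this type-0 loop is 1/(1 + K_p·G_p(0)).
G_p(0) = 0.4786. Require 1/(1 + K_p·0.4786) = 0.03, so 1 + 0.4786·K_p = 33.33.
K_p = (33.33 − 1)/0.4786 = 67.6.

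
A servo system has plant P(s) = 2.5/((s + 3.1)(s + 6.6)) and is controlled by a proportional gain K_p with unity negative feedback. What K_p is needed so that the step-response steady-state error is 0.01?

Steady-state error for a unit step on this type-0 loop is 1/(1 + K_p·P(0)).
P(0) = 0.1222. Require 1/(1 + K_p·0.1222) = 0.01, so 1 + 0.1222·K_p = 100.
K_p = (100 − 1)/0.1222 = 810.

K_p = 810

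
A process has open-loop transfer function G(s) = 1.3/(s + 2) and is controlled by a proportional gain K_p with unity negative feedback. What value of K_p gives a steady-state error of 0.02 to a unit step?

K_p = 75.4

The loop is type 0, so e_ss(step) = 1/(1 + K_pos) with K_pos = K_p·G(0).
G(0) = 0.65. Require 1/(1 + K_p·0.65) = 0.02, so 1 + 0.65·K_p = 50.
K_p = (50 − 1)/0.65 = 75.4.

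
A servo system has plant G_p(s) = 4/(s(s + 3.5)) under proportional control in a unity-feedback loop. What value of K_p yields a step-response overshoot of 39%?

K_p = 9.29

From %OS = 100·exp(−πζ/√(1−ζ²)) = 39%, ζ = −ln(0.39)/√(π²+ln²(0.39)) = 0.2871.
Characteristic equation s² + 3.5s + 4K_p = 0 gives ζ = 3.5/(2√(4K_p)).
Setting ζ = 0.2871: √(4K_p) = 3.5/(2·0.2871) = 6.095, so K_p = 37.15/4 = 9.29.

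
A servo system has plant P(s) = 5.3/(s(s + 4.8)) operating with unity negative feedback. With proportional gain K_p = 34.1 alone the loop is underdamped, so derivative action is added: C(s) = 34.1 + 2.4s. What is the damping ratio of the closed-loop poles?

Forward path: (34.1 + 2.4s)·5.3/(s(s+4.8)). The closed-loop characteristic equation is s² + (4.8 + 5.3·2.4)s + 5.3·34.1 = 0.
That is s² + 17.52s + 180.7 = 0, so ω_n = 13.44 rad/s and ζ = 17.52/(2·13.44) = 0.6516.

ζ = 0.652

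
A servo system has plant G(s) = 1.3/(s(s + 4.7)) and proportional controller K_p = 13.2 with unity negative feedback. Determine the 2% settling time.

Closed-loop characteristic equation: s² + 4.7s + 17.16 = 0, so ω_n = 4.142 rad/s and ζ = 4.7/(2·4.142) = 0.5673.
2% settling time T_s ≈ 4/(ζω_n) = 4/2.35 = 1.7 s.

T_s ≈ 1.7 s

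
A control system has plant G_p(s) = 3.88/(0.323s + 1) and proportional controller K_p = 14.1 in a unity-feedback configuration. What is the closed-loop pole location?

s = -172.5

Closed loop: T(s) = K_p·G_p/(1+K_p·G_p) = 54.71/(0.323s + 1 + 54.71), with pole at s = −(1 + 54.71)/0.323 = −172.5.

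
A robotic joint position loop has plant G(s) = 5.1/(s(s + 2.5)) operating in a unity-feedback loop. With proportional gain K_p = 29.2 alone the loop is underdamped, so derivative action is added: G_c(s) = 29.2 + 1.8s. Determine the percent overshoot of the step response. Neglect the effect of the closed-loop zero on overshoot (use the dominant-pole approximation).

18%

Forward path: (29.2 + 1.8s)·5.1/(s(s+2.5)). The closed-loop characteristic equation is s² + (2.5 + 5.1·1.8)s + 5.1·29.2 = 0.
That is s² + 11.68s + 148.9 = 0, so ω_n = 12.2 rad/s and ζ = 11.68/(2·12.2) = 0.4786.
%OS = 100·exp(−πζ/√(1−ζ²)) = 18%.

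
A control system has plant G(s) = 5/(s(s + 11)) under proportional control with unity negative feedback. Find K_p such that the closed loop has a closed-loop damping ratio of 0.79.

Closed-loop characteristic equation: s² + 11s + K_p·5 = 0.
So ω_n = √(5K_p) and 2ζω_n = 11, giving ζ = 11/(2√(5K_p)).
Setting ζ = 0.79: √(5K_p) = 11/(2·0.79) = 6.962, so K_p = 48.47/5 = 9.69.

K_p = 9.69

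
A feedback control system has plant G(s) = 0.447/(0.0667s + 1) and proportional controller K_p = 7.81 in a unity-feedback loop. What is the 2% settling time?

T_s ≈ 0.0594 s

Closed loop: T(s) = K_p·G/(1+K_p·G) = 3.491/(0.0667s + 1 + 3.491), with pole at s = −(1 + 3.491)/0.0667 = −67.33.
τ = 1/67.33 = 0.01485 s, so 2% settling time ≈ 4τ = 0.0594 s.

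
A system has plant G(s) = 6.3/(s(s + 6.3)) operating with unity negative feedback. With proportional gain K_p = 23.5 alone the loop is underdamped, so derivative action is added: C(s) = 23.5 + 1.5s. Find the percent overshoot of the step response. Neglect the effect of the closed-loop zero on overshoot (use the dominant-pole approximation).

6.94%

Forward path: (23.5 + 1.5s)·6.3/(s(s+6.3)). The closed-loop characteristic equation is s² + (6.3 + 6.3·1.5)s + 6.3·23.5 = 0.
That is s² + 15.75s + 148 = 0, so ω_n = 12.17 rad/s and ζ = 15.75/(2·12.17) = 0.6472.
%OS = 100·exp(−πζ/√(1−ζ²)) = 6.94%.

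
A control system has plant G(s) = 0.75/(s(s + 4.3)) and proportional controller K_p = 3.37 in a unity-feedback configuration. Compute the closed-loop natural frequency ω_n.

The closed-loop denominator is s(s+4.3) + 3.37·0.75 = s² + 4.3s + 2.527.
So ω_n² = 2.527 ⇒ ω_n = 1.59 rad/s, and ζ = 4.3/(2ω_n) = 1.35.

ω_n = 1.59 rad/s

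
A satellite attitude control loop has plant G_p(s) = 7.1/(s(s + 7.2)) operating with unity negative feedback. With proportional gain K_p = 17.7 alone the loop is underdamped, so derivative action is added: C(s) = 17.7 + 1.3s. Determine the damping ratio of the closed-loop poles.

ζ = 0.733

Forward path: (17.7 + 1.3s)·7.1/(s(s+7.2)). The closed-loop characteristic equation is s² + (7.2 + 7.1·1.3)s + 7.1·17.7 = 0.
That is s² + 16.43s + 125.7 = 0, so ω_n = 11.21 rad/s and ζ = 16.43/(2·11.21) = 0.7328.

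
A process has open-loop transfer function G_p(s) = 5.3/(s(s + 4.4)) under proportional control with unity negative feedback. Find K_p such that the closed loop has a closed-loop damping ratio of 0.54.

K_p = 3.13

Closed-loop characteristic equation: s² + 4.4s + K_p·5.3 = 0.
So ω_n = √(5.3K_p) and 2ζω_n = 4.4, giving ζ = 4.4/(2√(5.3K_p)).
Setting ζ = 0.54: √(5.3K_p) = 4.4/(2·0.54) = 4.074, so K_p = 16.6/5.3 = 3.13.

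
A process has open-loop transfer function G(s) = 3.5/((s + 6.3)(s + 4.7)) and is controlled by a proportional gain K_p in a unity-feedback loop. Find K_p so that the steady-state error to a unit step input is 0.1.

K_p = 76.1

Steady-state error for a unit step on this type-0 loop is 1/(1 + K_p·G(0)).
G(0) = 0.1182. Require 1/(1 + K_p·0.1182) = 0.1, so 1 + 0.1182·K_p = 10.
K_p = (10 − 1)/0.1182 = 76.1.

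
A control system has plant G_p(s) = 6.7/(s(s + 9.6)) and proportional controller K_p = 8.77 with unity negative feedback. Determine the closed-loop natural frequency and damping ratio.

The closed-loop denominator is s(s+9.6) + 8.77·6.7 = s² + 9.6s + 58.76.
So ω_n² = 58.76 ⇒ ω_n = 7.665 rad/s, and ζ = 9.6/(2ω_n) = 0.626.

ω_n = 7.67 rad/s, ζ = 0.626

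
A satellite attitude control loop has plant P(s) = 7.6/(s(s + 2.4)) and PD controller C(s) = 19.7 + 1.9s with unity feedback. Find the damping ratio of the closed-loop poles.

Forward path: (19.7 + 1.9s)·7.6/(s(s+2.4)). The closed-loop characteristic equation is s² + (2.4 + 7.6·1.9)s + 7.6·19.7 = 0.
That is s² + 16.84s + 149.7 = 0, so ω_n = 12.24 rad/s and ζ = 16.84/(2·12.24) = 0.6881.

ζ = 0.688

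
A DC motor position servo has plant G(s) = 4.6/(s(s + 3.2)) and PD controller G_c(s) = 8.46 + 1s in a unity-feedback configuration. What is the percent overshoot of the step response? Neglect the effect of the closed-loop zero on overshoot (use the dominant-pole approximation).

8.07%

Forward path: (8.46 + 1s)·4.6/(s(s+3.2)). The closed-loop characteristic equation is s² + (3.2 + 4.6·1)s + 4.6·8.46 = 0.
That is s² + 7.8s + 38.92 = 0, so ω_n = 6.238 rad/s and ζ = 7.8/(2·6.238) = 0.6252.
%OS = 100·exp(−πζ/√(1−ζ²)) = 8.07%.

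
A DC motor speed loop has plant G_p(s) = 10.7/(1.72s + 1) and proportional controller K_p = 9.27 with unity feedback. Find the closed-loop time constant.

Closed loop: T(s) = K_p·G_p/(1+K_p·G_p) = 99.19/(1.72s + 1 + 99.19), with pole at s = −(1 + 99.19)/1.72 = −58.25.
Closed-loop time constant τ = 1/58.25 = 0.0172 s.

τ = 0.0172 s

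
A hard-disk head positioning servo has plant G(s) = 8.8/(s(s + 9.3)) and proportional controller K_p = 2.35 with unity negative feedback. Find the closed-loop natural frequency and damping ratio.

The closed-loop denominator is s(s+9.3) + 2.35·8.8 = s² + 9.3s + 20.68.
So ω_n² = 20.68 ⇒ ω_n = 4.548 rad/s, and ζ = 9.3/(2ω_n) = 1.02.

ω_n = 4.55 rad/s, ζ = 1.02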